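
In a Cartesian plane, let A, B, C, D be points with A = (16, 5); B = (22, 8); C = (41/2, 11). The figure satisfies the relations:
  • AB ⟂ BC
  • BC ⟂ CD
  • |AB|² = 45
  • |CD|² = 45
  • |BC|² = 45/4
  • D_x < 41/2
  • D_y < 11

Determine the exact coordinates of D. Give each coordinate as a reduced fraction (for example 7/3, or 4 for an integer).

D = (29/2, 8)

1. D_x = 29/2  [[BC ⟂ CD ⇒ -3/2x+3y-9/4=0] ∩ [|D−(41/2, 11)|²=45]]
2. D_y = 8  [[BC ⟂ CD ⇒ -3/2x+3y-9/4=0] ∩ [|D−(41/2, 11)|²=45]]
   so D = (29/2, 8)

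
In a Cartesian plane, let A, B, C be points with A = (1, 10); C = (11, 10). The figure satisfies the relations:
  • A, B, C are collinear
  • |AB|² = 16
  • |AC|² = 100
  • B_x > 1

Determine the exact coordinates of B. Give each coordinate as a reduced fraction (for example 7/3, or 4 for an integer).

B = (5, 10)

1. B_x = 5  [[A, B, C are collinear ⇒ -10y+100=0] ∩ [|B−(1, 10)|²=16]]
2. B_y = 10  [[A, B, C are collinear ⇒ -10y+100=0] ∩ [|B−(1, 10)|²=16]]
   so B = (5, 10)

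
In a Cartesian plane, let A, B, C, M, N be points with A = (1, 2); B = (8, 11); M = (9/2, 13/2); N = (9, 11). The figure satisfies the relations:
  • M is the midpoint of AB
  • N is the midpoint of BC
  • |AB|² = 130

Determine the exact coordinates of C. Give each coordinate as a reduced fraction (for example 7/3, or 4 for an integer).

1. C_x = 10  [C = 2·N−B = 2·(9, 11)−(8, 11)]
2. C_y = 11  [C = 2·N−B = 2·(9, 11)−(8, 11)]
   so C = (10, 11)

C = (10, 11)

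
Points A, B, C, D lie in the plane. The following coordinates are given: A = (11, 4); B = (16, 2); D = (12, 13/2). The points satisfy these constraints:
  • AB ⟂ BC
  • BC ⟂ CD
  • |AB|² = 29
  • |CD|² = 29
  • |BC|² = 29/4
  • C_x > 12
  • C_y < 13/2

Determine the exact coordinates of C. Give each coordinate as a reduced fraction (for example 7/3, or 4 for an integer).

C = (17, 9/2)

1. C_x = 17  [[AB ⟂ BC ⇒ 5x-2y-76=0] ∩ [|C−(12, 13/2)|²=29]]
2. C_y = 9/2  [[AB ⟂ BC ⇒ 5x-2y-76=0] ∩ [|C−(12, 13/2)|²=29]]
   so C = (17, 9/2)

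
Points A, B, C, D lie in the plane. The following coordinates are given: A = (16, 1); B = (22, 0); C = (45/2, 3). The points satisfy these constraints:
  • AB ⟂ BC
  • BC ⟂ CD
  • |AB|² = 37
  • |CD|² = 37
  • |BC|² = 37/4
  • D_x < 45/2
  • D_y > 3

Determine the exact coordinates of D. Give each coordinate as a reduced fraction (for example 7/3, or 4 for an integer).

D = (33/2, 4)

1. D_x = 33/2  [[BC ⟂ CD ⇒ 1/2x+3y-81/4=0] ∩ [|D−(45/2, 3)|²=37]]
2. D_y = 4  [[BC ⟂ CD ⇒ 1/2x+3y-81/4=0] ∩ [|D−(45/2, 3)|²=37]]
   so D = (33/2, 4)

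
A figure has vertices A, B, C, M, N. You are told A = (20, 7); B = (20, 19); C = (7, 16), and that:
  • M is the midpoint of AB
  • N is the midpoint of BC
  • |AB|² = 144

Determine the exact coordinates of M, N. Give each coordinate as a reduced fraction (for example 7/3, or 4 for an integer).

M = (20, 13)
N = (27/2, 35/2)

1. M_x = 20  [2·M = A+B = (20, 7)+(20, 19)]
2. M_y = 13  [2·M = A+B = (20, 7)+(20, 19)]
   so M = (20, 13)
3. N_x = 27/2  [2·N = B+C = (20, 19)+(7, 16)]
4. N_y = 35/2  [2·N = B+C = (20, 19)+(7, 16)]
   so N = (27/2, 35/2)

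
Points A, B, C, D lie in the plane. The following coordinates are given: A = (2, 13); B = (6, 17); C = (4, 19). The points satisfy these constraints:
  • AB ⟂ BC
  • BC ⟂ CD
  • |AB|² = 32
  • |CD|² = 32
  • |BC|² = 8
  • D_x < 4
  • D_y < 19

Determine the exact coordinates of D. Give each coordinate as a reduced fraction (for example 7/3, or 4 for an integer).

D = (0, 15)

1. D_x = 0  [[BC ⟂ CD ⇒ -2x+2y-30=0] ∩ [|D−(4, 19)|²=32]]
2. D_y = 15  [[BC ⟂ CD ⇒ -2x+2y-30=0] ∩ [|D−(4, 19)|²=32]]
   so D = (0, 15)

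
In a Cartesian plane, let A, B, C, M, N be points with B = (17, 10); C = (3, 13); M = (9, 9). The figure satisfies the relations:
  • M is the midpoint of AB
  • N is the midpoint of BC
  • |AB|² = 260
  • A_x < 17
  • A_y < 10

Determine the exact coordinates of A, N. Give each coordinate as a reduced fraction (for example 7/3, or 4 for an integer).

1. A_x = 1  [A = 2·M−B = 2·(9, 9)−(17, 10)]
2. A_y = 8  [A = 2·M−B = 2·(9, 9)−(17, 10)]
   so A = (1, 8)
3. N_x = 10  [2·N = B+C = (17, 10)+(3, 13)]
4. N_y = 23/2  [2·N = B+C = (17, 10)+(3, 13)]
   so N = (10, 23/2)

A = (1, 8)
N = (10, 23/2)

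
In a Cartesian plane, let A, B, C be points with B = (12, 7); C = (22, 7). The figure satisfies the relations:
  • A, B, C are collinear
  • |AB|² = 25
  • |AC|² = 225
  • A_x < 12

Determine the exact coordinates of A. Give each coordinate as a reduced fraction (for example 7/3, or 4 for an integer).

1. A_x = 7  [[A, B, C are collinear ⇒ 10y-70=0] ∩ [|A−(12, 7)|²=25]]
2. A_y = 7  [[A, B, C are collinear ⇒ 10y-70=0] ∩ [|A−(12, 7)|²=25]]
   so A = (7, 7)

A = (7, 7)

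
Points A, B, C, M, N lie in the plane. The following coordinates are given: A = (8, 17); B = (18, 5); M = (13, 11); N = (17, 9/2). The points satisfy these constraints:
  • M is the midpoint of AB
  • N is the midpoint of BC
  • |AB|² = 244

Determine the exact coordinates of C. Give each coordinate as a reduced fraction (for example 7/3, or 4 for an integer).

1. C_x = 16  [C = 2·N−B = 2·(17, 9/2)−(18, 5)]
2. C_y = 4  [C = 2·N−B = 2·(17, 9/2)−(18, 5)]
   so C = (16, 4)

C = (16, 4)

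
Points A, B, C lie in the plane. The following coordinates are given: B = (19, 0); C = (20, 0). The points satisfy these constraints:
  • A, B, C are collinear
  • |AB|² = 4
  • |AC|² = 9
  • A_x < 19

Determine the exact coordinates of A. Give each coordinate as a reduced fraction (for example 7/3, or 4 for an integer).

A = (17, 0)

1. A_x = 17  [[A, B, C are collinear ⇒ 1y=0] ∩ [|A−(19, 0)|²=4]]
2. A_y = 0  [[A, B, C are collinear ⇒ 1y=0] ∩ [|A−(19, 0)|²=4]]
   so A = (17, 0)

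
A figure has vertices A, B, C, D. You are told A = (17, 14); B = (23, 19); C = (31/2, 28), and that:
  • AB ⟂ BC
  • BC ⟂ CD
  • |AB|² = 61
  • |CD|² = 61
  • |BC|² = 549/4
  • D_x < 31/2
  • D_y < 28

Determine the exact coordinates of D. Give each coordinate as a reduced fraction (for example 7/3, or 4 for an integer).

1. D_x = 19/2  [[BC ⟂ CD ⇒ -15/2x+9y-543/4=0] ∩ [|D−(31/2, 28)|²=61]]
2. D_y = 23  [[BC ⟂ CD ⇒ -15/2x+9y-543/4=0] ∩ [|D−(31/2, 28)|²=61]]
   so D = (19/2, 23)

D = (19/2, 23)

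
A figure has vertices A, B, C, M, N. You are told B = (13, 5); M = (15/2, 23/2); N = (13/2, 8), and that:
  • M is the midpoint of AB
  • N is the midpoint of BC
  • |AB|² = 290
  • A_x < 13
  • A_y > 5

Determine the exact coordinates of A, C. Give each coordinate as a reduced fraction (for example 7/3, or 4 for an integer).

1. A_x = 2  [A = 2·M−B = 2·(15/2, 23/2)−(13, 5)]
2. A_y = 18  [A = 2·M−B = 2·(15/2, 23/2)−(13, 5)]
   so A = (2, 18)
3. C_x = 0  [C = 2·N−B = 2·(13/2, 8)−(13, 5)]
4. C_y = 11  [C = 2·N−B = 2·(13/2, 8)−(13, 5)]
   so C = (0, 11)

A = (2, 18)
C = (0, 11)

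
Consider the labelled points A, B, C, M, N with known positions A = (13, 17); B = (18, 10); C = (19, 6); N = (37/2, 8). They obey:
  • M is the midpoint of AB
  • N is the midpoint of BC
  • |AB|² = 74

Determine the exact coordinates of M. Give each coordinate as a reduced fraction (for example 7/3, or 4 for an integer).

1. M_x = 31/2  [2·M = A+B = (13, 17)+(18, 10)]
2. M_y = 27/2  [2·M = A+B = (13, 17)+(18, 10)]
   so M = (31/2, 27/2)

M = (31/2, 27/2)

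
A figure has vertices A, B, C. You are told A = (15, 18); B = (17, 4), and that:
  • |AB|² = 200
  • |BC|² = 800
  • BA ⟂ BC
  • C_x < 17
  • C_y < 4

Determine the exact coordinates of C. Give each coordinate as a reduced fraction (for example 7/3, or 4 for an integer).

1. C_x = -11  [[BA ⟂ BC ⇒ -2x+14y-22=0] ∩ [|C−(17, 4)|²=800]]
2. C_y = 0  [[BA ⟂ BC ⇒ -2x+14y-22=0] ∩ [|C−(17, 4)|²=800]]
   so C = (-11, 0)

C = (-11, 0)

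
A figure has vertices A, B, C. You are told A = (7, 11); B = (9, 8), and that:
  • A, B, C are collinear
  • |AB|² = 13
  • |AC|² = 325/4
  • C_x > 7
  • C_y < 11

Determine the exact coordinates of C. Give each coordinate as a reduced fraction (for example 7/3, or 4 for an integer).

C = (12, 7/2)

1. C_x = 12  [[A, B, C are collinear ⇒ 3x+2y-43=0] ∩ [|C−(7, 11)|²=325/4]]
2. C_y = 7/2  [[A, B, C are collinear ⇒ 3x+2y-43=0] ∩ [|C−(7, 11)|²=325/4]]
   so C = (12, 7/2)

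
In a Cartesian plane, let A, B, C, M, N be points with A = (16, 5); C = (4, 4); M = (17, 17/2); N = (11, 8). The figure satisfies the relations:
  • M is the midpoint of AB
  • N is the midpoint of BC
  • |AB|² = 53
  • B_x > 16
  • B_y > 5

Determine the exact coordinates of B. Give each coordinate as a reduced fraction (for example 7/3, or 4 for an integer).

1. B_x = 18  [B = 2·M−A = 2·(17, 17/2)−(16, 5)]
2. B_y = 12  [B = 2·M−A = 2·(17, 17/2)−(16, 5)]
   so B = (18, 12)

B = (18, 12)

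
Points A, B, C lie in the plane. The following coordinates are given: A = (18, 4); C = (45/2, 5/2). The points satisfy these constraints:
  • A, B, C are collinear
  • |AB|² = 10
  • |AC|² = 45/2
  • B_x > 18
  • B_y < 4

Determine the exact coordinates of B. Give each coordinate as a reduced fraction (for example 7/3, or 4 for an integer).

1. B_x = 21  [[A, B, C are collinear ⇒ -3/2x-9/2y+45=0] ∩ [|B−(18, 4)|²=10]]
2. B_y = 3  [[A, B, C are collinear ⇒ -3/2x-9/2y+45=0] ∩ [|B−(18, 4)|²=10]]
   so B = (21, 3)

B = (21, 3)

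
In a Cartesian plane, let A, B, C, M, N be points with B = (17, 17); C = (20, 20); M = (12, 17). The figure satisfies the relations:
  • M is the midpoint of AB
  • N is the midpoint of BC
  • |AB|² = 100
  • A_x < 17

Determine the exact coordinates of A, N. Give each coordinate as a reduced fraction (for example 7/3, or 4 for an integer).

1. A_x = 7  [A = 2·M−B = 2·(12, 17)−(17, 17)]
2. A_y = 17  [A = 2·M−B = 2·(12, 17)−(17, 17)]
   so A = (7, 17)
3. N_x = 37/2  [2·N = B+C = (17, 17)+(20, 20)]
4. N_y = 37/2  [2·N = B+C = (17, 17)+(20, 20)]
   so N = (37/2, 37/2)

A = (7, 17)
N = (37/2, 37/2)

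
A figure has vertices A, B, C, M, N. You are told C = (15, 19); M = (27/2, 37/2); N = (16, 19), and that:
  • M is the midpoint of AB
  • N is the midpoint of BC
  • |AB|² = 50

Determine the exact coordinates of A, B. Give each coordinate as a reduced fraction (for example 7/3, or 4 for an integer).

A = (10, 18)
B = (17, 19)

1. B_x = 17  [B = 2·N−C = 2·(16, 19)−(15, 19)]
2. B_y = 19  [B = 2·N−C = 2·(16, 19)−(15, 19)]
   so B = (17, 19)
3. A_x = 10  [A = 2·M−B = 2·(27/2, 37/2)−(17, 19)]
4. A_y = 18  [A = 2·M−B = 2·(27/2, 37/2)−(17, 19)]
   so A = (10, 18)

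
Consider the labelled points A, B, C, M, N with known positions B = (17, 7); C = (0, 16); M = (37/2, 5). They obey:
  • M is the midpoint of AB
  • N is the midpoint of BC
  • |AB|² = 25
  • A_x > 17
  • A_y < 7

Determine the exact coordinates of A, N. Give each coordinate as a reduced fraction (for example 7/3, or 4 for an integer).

A = (20, 3)
N = (17/2, 23/2)

1. A_x = 20  [A = 2·M−B = 2·(37/2, 5)−(17, 7)]
2. A_y = 3  [A = 2·M−B = 2·(37/2, 5)−(17, 7)]
   so A = (20, 3)
3. N_x = 17/2  [2·N = B+C = (17, 7)+(0, 16)]
4. N_y = 23/2  [2·N = B+C = (17, 7)+(0, 16)]
   so N = (17/2, 23/2)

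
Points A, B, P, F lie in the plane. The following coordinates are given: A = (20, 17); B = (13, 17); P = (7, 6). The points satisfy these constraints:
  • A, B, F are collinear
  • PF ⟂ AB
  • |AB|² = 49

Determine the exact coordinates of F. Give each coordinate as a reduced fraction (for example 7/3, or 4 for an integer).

1. F_x = 7  [[A, B, F are collinear ⇒ -7y+119=0] ∩ [PF ⟂ AB ⇒ -7x+49=0]]
2. F_y = 17  [[A, B, F are collinear ⇒ -7y+119=0] ∩ [PF ⟂ AB ⇒ -7x+49=0]]
   so F = (7, 17)

F = (7, 17)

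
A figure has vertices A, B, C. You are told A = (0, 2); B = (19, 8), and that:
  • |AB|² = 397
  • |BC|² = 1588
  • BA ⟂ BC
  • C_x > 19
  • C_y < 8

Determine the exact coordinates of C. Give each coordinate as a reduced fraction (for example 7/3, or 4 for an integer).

1. C_x = 31  [[BA ⟂ BC ⇒ -19x-6y+409=0] ∩ [|C−(19, 8)|²=1588]]
2. C_y = -30  [[BA ⟂ BC ⇒ -19x-6y+409=0] ∩ [|C−(19, 8)|²=1588]]
   so C = (31, -30)

C = (31, -30)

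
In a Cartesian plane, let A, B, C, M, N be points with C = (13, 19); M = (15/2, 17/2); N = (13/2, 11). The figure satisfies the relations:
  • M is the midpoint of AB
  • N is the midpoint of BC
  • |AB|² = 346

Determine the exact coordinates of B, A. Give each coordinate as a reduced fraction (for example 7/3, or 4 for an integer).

B = (0, 3)
A = (15, 14)

1. B_x = 0  [B = 2·N−C = 2·(13/2, 11)−(13, 19)]
2. B_y = 3  [B = 2·N−C = 2·(13/2, 11)−(13, 19)]
   so B = (0, 3)
3. A_x = 15  [A = 2·M−B = 2·(15/2, 17/2)−(0, 3)]
4. A_y = 14  [A = 2·M−B = 2·(15/2, 17/2)−(0, 3)]
   so A = (15, 14)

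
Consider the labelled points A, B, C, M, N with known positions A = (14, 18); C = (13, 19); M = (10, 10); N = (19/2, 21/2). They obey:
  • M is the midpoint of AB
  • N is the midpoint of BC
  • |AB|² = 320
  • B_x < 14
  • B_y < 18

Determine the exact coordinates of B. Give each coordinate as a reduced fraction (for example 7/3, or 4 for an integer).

1. B_x = 6  [B = 2·M−A = 2·(10, 10)−(14, 18)]
2. B_y = 2  [B = 2·M−A = 2·(10, 10)−(14, 18)]
   so B = (6, 2)

B = (6, 2)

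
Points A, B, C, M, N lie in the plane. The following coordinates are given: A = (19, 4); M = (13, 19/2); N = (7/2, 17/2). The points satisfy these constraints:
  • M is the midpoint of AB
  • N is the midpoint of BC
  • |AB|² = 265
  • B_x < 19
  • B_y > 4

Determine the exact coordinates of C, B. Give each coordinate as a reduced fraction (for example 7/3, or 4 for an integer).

C = (0, 2)
B = (7, 15)

1. B_x = 7  [B = 2·M−A = 2·(13, 19/2)−(19, 4)]
2. B_y = 15  [B = 2·M−A = 2·(13, 19/2)−(19, 4)]
   so B = (7, 15)
3. C_x = 0  [C = 2·N−B = 2·(7/2, 17/2)−(7, 15)]
4. C_y = 2  [C = 2·N−B = 2·(7/2, 17/2)−(7, 15)]
   so C = (0, 2)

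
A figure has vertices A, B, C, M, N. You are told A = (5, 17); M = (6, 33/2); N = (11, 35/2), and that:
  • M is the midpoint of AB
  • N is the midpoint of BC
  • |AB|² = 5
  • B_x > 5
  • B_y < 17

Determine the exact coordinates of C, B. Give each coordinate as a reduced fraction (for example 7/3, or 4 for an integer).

1. B_x = 7  [B = 2·M−A = 2·(6, 33/2)−(5, 17)]
2. B_y = 16  [B = 2·M−A = 2·(6, 33/2)−(5, 17)]
   so B = (7, 16)
3. C_x = 15  [C = 2·N−B = 2·(11, 35/2)−(7, 16)]
4. C_y = 19  [C = 2·N−B = 2·(11, 35/2)−(7, 16)]
   so C = (15, 19)

C = (15, 19)
B = (7, 16)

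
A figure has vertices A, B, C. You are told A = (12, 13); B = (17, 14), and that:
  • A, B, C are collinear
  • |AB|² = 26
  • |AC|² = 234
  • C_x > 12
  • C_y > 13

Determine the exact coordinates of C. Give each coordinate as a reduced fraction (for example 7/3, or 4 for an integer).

1. C_x = 27  [[A, B, C are collinear ⇒ -1x+5y-53=0] ∩ [|C−(12, 13)|²=234]]
2. C_y = 16  [[A, B, C are collinear ⇒ -1x+5y-53=0] ∩ [|C−(12, 13)|²=234]]
   so C = (27, 16)

C = (27, 16)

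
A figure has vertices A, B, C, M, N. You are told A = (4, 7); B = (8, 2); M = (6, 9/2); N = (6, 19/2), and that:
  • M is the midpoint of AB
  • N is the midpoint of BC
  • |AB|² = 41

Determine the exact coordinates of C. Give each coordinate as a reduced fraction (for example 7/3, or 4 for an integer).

1. C_x = 4  [C = 2·N−B = 2·(6, 19/2)−(8, 2)]
2. C_y = 17  [C = 2·N−B = 2·(6, 19/2)−(8, 2)]
   so C = (4, 17)

C = (4, 17)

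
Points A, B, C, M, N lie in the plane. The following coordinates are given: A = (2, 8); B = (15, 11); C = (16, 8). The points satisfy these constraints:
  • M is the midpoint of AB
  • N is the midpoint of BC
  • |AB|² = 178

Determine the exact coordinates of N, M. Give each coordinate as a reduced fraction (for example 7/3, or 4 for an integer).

N = (31/2, 19/2)
M = (17/2, 19/2)

1. M_x = 17/2  [2·M = A+B = (2, 8)+(15, 11)]
2. M_y = 19/2  [2·M = A+B = (2, 8)+(15, 11)]
   so M = (17/2, 19/2)
3. N_x = 31/2  [2·N = B+C = (15, 11)+(16, 8)]
4. N_y = 19/2  [2·N = B+C = (15, 11)+(16, 8)]
   so N = (31/2, 19/2)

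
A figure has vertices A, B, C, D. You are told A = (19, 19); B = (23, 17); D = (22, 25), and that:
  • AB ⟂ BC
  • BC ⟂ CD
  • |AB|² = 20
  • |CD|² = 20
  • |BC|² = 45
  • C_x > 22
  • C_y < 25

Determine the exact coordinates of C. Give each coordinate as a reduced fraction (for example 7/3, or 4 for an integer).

1. C_x = 26  [[AB ⟂ BC ⇒ 4x-2y-58=0] ∩ [|C−(22, 25)|²=20]]
2. C_y = 23  [[AB ⟂ BC ⇒ 4x-2y-58=0] ∩ [|C−(22, 25)|²=20]]
   so C = (26, 23)

C = (26, 23)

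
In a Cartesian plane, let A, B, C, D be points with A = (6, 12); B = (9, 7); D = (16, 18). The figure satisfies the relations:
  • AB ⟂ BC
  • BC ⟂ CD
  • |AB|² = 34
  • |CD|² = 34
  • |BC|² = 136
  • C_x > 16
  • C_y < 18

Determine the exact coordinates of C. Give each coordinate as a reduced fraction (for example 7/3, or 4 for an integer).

C = (19, 13)

1. C_x = 19  [[AB ⟂ BC ⇒ 3x-5y+8=0] ∩ [|C−(16, 18)|²=34]]
2. C_y = 13  [[AB ⟂ BC ⇒ 3x-5y+8=0] ∩ [|C−(16, 18)|²=34]]
   so C = (19, 13)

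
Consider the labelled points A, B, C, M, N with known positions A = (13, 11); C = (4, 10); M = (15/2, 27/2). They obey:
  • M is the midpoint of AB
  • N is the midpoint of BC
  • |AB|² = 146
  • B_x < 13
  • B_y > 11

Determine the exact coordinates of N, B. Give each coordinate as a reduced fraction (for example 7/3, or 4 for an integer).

N = (3, 13)
B = (2, 16)

1. B_x = 2  [B = 2·M−A = 2·(15/2, 27/2)−(13, 11)]
2. B_y = 16  [B = 2·M−A = 2·(15/2, 27/2)−(13, 11)]
   so B = (2, 16)
3. N_x = 3  [2·N = B+C = (2, 16)+(4, 10)]
4. N_y = 13  [2·N = B+C = (2, 16)+(4, 10)]
   so N = (3, 13)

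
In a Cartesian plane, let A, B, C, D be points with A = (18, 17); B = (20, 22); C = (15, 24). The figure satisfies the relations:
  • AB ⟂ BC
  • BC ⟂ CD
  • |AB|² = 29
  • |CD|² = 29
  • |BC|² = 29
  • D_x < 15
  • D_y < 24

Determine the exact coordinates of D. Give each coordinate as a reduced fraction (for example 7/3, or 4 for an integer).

D = (13, 19)

1. D_x = 13  [[BC ⟂ CD ⇒ -5x+2y+27=0] ∩ [|D−(15, 24)|²=29]]
2. D_y = 19  [[BC ⟂ CD ⇒ -5x+2y+27=0] ∩ [|D−(15, 24)|²=29]]
   so D = (13, 19)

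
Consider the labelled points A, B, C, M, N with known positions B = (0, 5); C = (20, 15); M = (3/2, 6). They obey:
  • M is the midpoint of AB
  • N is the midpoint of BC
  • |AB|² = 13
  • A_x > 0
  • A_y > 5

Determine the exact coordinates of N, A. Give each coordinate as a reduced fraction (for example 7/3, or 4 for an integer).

1. A_x = 3  [A = 2·M−B = 2·(3/2, 6)−(0, 5)]
2. A_y = 7  [A = 2·M−B = 2·(3/2, 6)−(0, 5)]
   so A = (3, 7)
3. N_x = 10  [2·N = B+C = (0, 5)+(20, 15)]
4. N_y = 10  [2·N = B+C = (0, 5)+(20, 15)]
   so N = (10, 10)

N = (10, 10)
A = (3, 7)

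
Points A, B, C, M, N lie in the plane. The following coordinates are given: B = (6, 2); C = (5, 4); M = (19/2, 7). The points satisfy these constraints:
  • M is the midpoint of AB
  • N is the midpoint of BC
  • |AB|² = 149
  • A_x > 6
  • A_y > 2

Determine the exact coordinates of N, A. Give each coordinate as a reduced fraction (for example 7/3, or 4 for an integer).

N = (11/2, 3)
A = (13, 12)

1. A_x = 13  [A = 2·M−B = 2·(19/2, 7)−(6, 2)]
2. A_y = 12  [A = 2·M−B = 2·(19/2, 7)−(6, 2)]
   so A = (13, 12)
3. N_x = 11/2  [2·N = B+C = (6, 2)+(5, 4)]
4. N_y = 3  [2·N = B+C = (6, 2)+(5, 4)]
   so N = (11/2, 3)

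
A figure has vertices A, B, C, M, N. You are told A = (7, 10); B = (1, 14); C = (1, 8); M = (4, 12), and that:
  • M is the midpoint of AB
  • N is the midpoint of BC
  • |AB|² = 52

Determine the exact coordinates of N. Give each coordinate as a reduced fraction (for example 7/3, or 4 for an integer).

1. N_x = 1  [2·N = B+C = (1, 14)+(1, 8)]
2. N_y = 11  [2·N = B+C = (1, 14)+(1, 8)]
   so N = (1, 11)

N = (1, 11)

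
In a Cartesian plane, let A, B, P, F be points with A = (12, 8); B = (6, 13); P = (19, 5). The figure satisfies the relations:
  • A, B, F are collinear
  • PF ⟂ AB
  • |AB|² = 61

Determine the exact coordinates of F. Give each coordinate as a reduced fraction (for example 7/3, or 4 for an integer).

1. F_x = 1074/61  [[A, B, F are collinear ⇒ -5x-6y+108=0] ∩ [PF ⟂ AB ⇒ -6x+5y+89=0]]
2. F_y = 203/61  [[A, B, F are collinear ⇒ -5x-6y+108=0] ∩ [PF ⟂ AB ⇒ -6x+5y+89=0]]
   so F = (1074/61, 203/61)

F = (1074/61, 203/61)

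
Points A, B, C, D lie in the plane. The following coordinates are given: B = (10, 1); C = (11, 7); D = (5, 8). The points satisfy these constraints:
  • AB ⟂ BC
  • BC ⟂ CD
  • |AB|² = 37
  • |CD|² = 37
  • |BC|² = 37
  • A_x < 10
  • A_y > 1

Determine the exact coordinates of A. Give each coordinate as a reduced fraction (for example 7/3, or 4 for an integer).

1. A_x = 4  [[AB ⟂ BC ⇒ -1x-6y+16=0] ∩ [|A−(10, 1)|²=37]]
2. A_y = 2  [[AB ⟂ BC ⇒ -1x-6y+16=0] ∩ [|A−(10, 1)|²=37]]
   so A = (4, 2)

A = (4, 2)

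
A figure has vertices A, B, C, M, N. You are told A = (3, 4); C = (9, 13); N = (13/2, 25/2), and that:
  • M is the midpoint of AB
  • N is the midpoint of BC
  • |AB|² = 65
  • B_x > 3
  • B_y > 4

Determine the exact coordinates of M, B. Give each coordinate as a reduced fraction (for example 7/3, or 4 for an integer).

1. B_x = 4  [B = 2·N−C = 2·(13/2, 25/2)−(9, 13)]
2. B_y = 12  [B = 2·N−C = 2·(13/2, 25/2)−(9, 13)]
   so B = (4, 12)
3. M_x = 7/2  [2·M = A+B = (3, 4)+(4, 12)]
4. M_y = 8  [2·M = A+B = (3, 4)+(4, 12)]
   so M = (7/2, 8)

M = (7/2, 8)
B = (4, 12)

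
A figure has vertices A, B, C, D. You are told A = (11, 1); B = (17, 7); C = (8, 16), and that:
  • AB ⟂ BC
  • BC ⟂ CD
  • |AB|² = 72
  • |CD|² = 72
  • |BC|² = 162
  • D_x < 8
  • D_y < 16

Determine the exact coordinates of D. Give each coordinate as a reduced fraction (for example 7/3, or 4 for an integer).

1. D_x = 2  [[BC ⟂ CD ⇒ -9x+9y-72=0] ∩ [|D−(8, 16)|²=72]]
2. D_y = 10  [[BC ⟂ CD ⇒ -9x+9y-72=0] ∩ [|D−(8, 16)|²=72]]
   so D = (2, 10)

D = (2, 10)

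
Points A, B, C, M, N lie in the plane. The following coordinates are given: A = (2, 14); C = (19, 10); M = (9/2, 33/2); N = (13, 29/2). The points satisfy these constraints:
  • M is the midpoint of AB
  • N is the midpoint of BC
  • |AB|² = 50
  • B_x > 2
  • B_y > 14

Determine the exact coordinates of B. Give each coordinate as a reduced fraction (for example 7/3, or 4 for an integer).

B = (7, 19)

1. B_x = 7  [B = 2·M−A = 2·(9/2, 33/2)−(2, 14)]
2. B_y = 19  [B = 2·M−A = 2·(9/2, 33/2)−(2, 14)]
   so B = (7, 19)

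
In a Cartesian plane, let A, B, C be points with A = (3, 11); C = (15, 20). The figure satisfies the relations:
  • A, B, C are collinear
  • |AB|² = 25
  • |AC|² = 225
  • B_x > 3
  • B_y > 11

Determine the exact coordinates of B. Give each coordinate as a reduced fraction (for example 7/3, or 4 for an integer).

1. B_x = 7  [[A, B, C are collinear ⇒ 9x-12y+105=0] ∩ [|B−(3, 11)|²=25]]
2. B_y = 14  [[A, B, C are collinear ⇒ 9x-12y+105=0] ∩ [|B−(3, 11)|²=25]]
   so B = (7, 14)

B = (7, 14)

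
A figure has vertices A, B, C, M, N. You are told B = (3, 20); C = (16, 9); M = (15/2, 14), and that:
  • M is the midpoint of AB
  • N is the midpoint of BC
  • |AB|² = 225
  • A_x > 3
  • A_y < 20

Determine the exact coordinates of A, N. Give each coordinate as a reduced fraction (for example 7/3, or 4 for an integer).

1. A_x = 12  [A = 2·M−B = 2·(15/2, 14)−(3, 20)]
2. A_y = 8  [A = 2·M−B = 2·(15/2, 14)−(3, 20)]
   so A = (12, 8)
3. N_x = 19/2  [2·N = B+C = (3, 20)+(16, 9)]
4. N_y = 29/2  [2·N = B+C = (3, 20)+(16, 9)]
   so N = (19/2, 29/2)

A = (12, 8)
N = (19/2, 29/2)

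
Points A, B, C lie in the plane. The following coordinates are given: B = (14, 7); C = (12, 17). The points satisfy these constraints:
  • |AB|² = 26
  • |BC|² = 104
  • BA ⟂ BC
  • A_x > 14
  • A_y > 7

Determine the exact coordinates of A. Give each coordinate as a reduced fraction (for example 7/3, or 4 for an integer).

A = (19, 8)

1. A_x = 19  [[BA ⟂ BC ⇒ -2x+10y-42=0] ∩ [|A−(14, 7)|²=26]]
2. A_y = 8  [[BA ⟂ BC ⇒ -2x+10y-42=0] ∩ [|A−(14, 7)|²=26]]
   so A = (19, 8)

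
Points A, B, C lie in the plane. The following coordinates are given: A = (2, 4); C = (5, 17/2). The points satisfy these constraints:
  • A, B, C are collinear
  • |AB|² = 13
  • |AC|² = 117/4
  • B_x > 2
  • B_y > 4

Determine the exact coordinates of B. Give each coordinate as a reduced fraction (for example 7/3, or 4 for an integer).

1. B_x = 4  [[A, B, C are collinear ⇒ 9/2x-3y+3=0] ∩ [|B−(2, 4)|²=13]]
2. B_y = 7  [[A, B, C are collinear ⇒ 9/2x-3y+3=0] ∩ [|B−(2, 4)|²=13]]
   so B = (4, 7)

B = (4, 7)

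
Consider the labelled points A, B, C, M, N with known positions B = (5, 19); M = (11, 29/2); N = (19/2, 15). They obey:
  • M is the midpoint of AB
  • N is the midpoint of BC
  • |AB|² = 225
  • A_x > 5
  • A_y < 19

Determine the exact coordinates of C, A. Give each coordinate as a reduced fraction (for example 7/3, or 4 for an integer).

1. A_x = 17  [A = 2·M−B = 2·(11, 29/2)−(5, 19)]
2. A_y = 10  [A = 2·M−B = 2·(11, 29/2)−(5, 19)]
   so A = (17, 10)
3. C_x = 14  [C = 2·N−B = 2·(19/2, 15)−(5, 19)]
4. C_y = 11  [C = 2·N−B = 2·(19/2, 15)−(5, 19)]
   so C = (14, 11)

C = (14, 11)
A = (17, 10)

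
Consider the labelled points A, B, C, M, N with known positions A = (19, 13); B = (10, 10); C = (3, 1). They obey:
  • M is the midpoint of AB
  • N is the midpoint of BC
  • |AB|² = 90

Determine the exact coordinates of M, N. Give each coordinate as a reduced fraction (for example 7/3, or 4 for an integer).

1. M_x = 29/2  [2·M = A+B = (19, 13)+(10, 10)]
2. M_y = 23/2  [2·M = A+B = (19, 13)+(10, 10)]
   so M = (29/2, 23/2)
3. N_x = 13/2  [2·N = B+C = (10, 10)+(3, 1)]
4. N_y = 11/2  [2·N = B+C = (10, 10)+(3, 1)]
   so N = (13/2, 11/2)

M = (29/2, 23/2)
N = (13/2, 11/2)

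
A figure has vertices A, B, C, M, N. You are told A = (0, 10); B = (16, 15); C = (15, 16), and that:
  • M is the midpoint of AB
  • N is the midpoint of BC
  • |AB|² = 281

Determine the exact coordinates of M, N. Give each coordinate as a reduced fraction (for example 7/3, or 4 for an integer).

1. M_x = 8  [2·M = A+B = (0, 10)+(16, 15)]
2. M_y = 25/2  [2·M = A+B = (0, 10)+(16, 15)]
   so M = (8, 25/2)
3. N_x = 31/2  [2·N = B+C = (16, 15)+(15, 16)]
4. N_y = 31/2  [2·N = B+C = (16, 15)+(15, 16)]
   so N = (31/2, 31/2)

M = (8, 25/2)
N = (31/2, 31/2)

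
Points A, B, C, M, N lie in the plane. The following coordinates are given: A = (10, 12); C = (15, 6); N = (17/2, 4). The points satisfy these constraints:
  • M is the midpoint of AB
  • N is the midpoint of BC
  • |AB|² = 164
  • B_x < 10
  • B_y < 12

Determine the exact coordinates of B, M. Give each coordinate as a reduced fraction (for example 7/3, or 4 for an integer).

1. B_x = 2  [B = 2·N−C = 2·(17/2, 4)−(15, 6)]
2. B_y = 2  [B = 2·N−C = 2·(17/2, 4)−(15, 6)]
   so B = (2, 2)
3. M_x = 6  [2·M = A+B = (10, 12)+(2, 2)]
4. M_y = 7  [2·M = A+B = (10, 12)+(2, 2)]
   so M = (6, 7)

B = (2, 2)
M = (6, 7)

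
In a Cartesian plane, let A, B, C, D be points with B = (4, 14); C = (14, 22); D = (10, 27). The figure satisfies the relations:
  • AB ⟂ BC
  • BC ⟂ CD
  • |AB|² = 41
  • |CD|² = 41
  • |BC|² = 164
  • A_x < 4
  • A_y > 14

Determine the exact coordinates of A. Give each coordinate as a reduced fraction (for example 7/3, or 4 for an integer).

1. A_x = 0  [[AB ⟂ BC ⇒ -10x-8y+152=0] ∩ [|A−(4, 14)|²=41]]
2. A_y = 19  [[AB ⟂ BC ⇒ -10x-8y+152=0] ∩ [|A−(4, 14)|²=41]]
   so A = (0, 19)

A = (0, 19)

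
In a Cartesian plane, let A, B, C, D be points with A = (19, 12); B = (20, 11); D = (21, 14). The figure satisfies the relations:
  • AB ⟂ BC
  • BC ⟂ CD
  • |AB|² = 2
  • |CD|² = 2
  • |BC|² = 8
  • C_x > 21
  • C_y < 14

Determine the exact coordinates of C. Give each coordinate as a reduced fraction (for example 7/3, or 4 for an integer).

C = (22, 13)

1. C_x = 22  [[AB ⟂ BC ⇒ 1x-1y-9=0] ∩ [|C−(21, 14)|²=2]]
2. C_y = 13  [[AB ⟂ BC ⇒ 1x-1y-9=0] ∩ [|C−(21, 14)|²=2]]
   so C = (22, 13)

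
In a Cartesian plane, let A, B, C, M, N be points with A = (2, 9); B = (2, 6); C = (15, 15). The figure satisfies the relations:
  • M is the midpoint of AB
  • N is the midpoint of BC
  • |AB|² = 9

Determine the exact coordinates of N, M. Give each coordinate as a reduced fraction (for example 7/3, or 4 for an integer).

N = (17/2, 21/2)
M = (2, 15/2)

1. M_x = 2  [2·M = A+B = (2, 9)+(2, 6)]
2. M_y = 15/2  [2·M = A+B = (2, 9)+(2, 6)]
   so M = (2, 15/2)
3. N_x = 17/2  [2·N = B+C = (2, 6)+(15, 15)]
4. N_y = 21/2  [2·N = B+C = (2, 6)+(15, 15)]
   so N = (17/2, 21/2)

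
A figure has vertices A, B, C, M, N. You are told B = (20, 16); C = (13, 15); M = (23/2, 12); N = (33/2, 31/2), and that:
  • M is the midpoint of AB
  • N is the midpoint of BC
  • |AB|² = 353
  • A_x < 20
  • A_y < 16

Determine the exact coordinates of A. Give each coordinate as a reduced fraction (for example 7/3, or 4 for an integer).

A = (3, 8)

1. A_x = 3  [A = 2·M−B = 2·(23/2, 12)−(20, 16)]
2. A_y = 8  [A = 2·M−B = 2·(23/2, 12)−(20, 16)]
   so A = (3, 8)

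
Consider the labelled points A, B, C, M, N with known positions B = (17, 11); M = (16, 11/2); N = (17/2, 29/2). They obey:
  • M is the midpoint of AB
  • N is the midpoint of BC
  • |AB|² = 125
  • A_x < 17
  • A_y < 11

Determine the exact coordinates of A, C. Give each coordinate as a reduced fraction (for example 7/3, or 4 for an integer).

A = (15, 0)
C = (0, 18)

1. A_x = 15  [A = 2·M−B = 2·(16, 11/2)−(17, 11)]
2. A_y = 0  [A = 2·M−B = 2·(16, 11/2)−(17, 11)]
   so A = (15, 0)
3. C_x = 0  [C = 2·N−B = 2·(17/2, 29/2)−(17, 11)]
4. C_y = 18  [C = 2·N−B = 2·(17/2, 29/2)−(17, 11)]
   so C = (0, 18)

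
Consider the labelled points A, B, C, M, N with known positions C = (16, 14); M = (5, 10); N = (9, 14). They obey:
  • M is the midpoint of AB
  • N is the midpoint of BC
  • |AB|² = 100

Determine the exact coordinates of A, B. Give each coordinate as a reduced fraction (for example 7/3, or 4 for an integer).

A = (8, 6)
B = (2, 14)

1. B_x = 2  [B = 2·N−C = 2·(9, 14)−(16, 14)]
2. B_y = 14  [B = 2·N−C = 2·(9, 14)−(16, 14)]
   so B = (2, 14)
3. A_x = 8  [A = 2·M−B = 2·(5, 10)−(2, 14)]
4. A_y = 6  [A = 2·M−B = 2·(5, 10)−(2, 14)]
   so A = (8, 6)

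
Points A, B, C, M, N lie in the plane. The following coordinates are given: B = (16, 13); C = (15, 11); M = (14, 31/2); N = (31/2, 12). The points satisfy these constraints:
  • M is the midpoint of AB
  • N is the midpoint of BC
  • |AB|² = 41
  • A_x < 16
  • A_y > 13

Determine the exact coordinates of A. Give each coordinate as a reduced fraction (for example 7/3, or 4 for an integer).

A = (12, 18)

1. A_x = 12  [A = 2·M−B = 2·(14, 31/2)−(16, 13)]
2. A_y = 18  [A = 2·M−B = 2·(14, 31/2)−(16, 13)]
   so A = (12, 18)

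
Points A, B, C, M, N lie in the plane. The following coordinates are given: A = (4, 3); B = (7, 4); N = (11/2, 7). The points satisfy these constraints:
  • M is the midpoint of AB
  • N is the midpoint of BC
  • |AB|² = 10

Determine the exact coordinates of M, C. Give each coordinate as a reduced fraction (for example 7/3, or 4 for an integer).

1. M_x = 11/2  [2·M = A+B = (4, 3)+(7, 4)]
2. M_y = 7/2  [2·M = A+B = (4, 3)+(7, 4)]
   so M = (11/2, 7/2)
3. C_x = 4  [C = 2·N−B = 2·(11/2, 7)−(7, 4)]
4. C_y = 10  [C = 2·N−B = 2·(11/2, 7)−(7, 4)]
   so C = (4, 10)

M = (11/2, 7/2)
C = (4, 10)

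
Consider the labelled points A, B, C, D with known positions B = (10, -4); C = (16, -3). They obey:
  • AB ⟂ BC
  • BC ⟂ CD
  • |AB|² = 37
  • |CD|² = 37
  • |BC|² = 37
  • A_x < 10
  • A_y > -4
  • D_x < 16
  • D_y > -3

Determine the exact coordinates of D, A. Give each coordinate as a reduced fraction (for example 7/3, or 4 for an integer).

D = (15, 3)
A = (9, 2)

1. D_x = 15  [[BC ⟂ CD ⇒ 6x+1y-93=0] ∩ [|D−(16, -3)|²=37]]
2. D_y = 3  [[BC ⟂ CD ⇒ 6x+1y-93=0] ∩ [|D−(16, -3)|²=37]]
   so D = (15, 3)
3. A_x = 9  [[AB ⟂ BC ⇒ -6x-1y+56=0] ∩ [|A−(10, -4)|²=37]]
4. A_y = 2  [[AB ⟂ BC ⇒ -6x-1y+56=0] ∩ [|A−(10, -4)|²=37]]
   so A = (9, 2)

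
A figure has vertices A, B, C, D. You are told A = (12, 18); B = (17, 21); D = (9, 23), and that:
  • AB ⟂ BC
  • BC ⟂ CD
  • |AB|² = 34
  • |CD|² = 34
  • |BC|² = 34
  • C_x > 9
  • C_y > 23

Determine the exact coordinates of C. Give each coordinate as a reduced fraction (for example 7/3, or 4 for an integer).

C = (14, 26)

1. C_x = 14  [[AB ⟂ BC ⇒ 5x+3y-148=0] ∩ [|C−(9, 23)|²=34]]
2. C_y = 26  [[AB ⟂ BC ⇒ 5x+3y-148=0] ∩ [|C−(9, 23)|²=34]]
   so C = (14, 26)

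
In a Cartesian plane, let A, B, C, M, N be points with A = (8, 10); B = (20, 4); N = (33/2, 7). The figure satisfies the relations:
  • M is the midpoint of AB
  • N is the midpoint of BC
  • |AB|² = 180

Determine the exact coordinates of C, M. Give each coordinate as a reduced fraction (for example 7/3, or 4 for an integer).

C = (13, 10)
M = (14, 7)

1. M_x = 14  [2·M = A+B = (8, 10)+(20, 4)]
2. M_y = 7  [2·M = A+B = (8, 10)+(20, 4)]
   so M = (14, 7)
3. C_x = 13  [C = 2·N−B = 2·(33/2, 7)−(20, 4)]
4. C_y = 10  [C = 2·N−B = 2·(33/2, 7)−(20, 4)]
   so C = (13, 10)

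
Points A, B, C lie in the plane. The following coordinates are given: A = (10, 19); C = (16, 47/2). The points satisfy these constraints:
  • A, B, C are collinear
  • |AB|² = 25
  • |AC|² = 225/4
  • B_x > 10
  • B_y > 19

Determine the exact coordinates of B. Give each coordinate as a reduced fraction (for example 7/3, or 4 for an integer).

B = (14, 22)

1. B_x = 14  [[A, B, C are collinear ⇒ 9/2x-6y+69=0] ∩ [|B−(10, 19)|²=25]]
2. B_y = 22  [[A, B, C are collinear ⇒ 9/2x-6y+69=0] ∩ [|B−(10, 19)|²=25]]
   so B = (14, 22)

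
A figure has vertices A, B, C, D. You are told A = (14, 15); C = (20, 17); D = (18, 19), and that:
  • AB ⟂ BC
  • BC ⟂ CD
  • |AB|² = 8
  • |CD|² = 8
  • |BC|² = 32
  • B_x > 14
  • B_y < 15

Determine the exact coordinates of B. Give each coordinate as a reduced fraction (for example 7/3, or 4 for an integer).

1. B_x = 16  [[BC ⟂ CD ⇒ 2x-2y-6=0] ∩ [|B−(14, 15)|²=8]]
2. B_y = 13  [[BC ⟂ CD ⇒ 2x-2y-6=0] ∩ [|B−(14, 15)|²=8]]
   so B = (16, 13)

B = (16, 13)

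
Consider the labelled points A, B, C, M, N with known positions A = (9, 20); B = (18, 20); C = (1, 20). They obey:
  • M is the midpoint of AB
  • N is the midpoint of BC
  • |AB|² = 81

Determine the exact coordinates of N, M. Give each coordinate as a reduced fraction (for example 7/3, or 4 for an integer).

N = (19/2, 20)
M = (27/2, 20)

1. M_x = 27/2  [2·M = A+B = (9, 20)+(18, 20)]
2. M_y = 20  [2·M = A+B = (9, 20)+(18, 20)]
   so M = (27/2, 20)
3. N_x = 19/2  [2·N = B+C = (18, 20)+(1, 20)]
4. N_y = 20  [2·N = B+C = (18, 20)+(1, 20)]
   so N = (19/2, 20)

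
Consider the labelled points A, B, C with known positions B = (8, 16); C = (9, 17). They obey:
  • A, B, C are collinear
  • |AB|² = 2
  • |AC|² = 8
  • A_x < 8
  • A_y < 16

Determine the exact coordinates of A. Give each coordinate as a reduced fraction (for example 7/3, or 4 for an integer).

A = (7, 15)

1. A_x = 7  [[A, B, C are collinear ⇒ -1x+1y-8=0] ∩ [|A−(8, 16)|²=2]]
2. A_y = 15  [[A, B, C are collinear ⇒ -1x+1y-8=0] ∩ [|A−(8, 16)|²=2]]
   so A = (7, 15)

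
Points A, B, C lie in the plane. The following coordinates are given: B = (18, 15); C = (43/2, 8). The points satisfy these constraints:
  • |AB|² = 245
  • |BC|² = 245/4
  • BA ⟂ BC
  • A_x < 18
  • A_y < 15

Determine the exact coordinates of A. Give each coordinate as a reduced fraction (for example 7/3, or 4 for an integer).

1. A_x = 4  [[BA ⟂ BC ⇒ 7/2x-7y+42=0] ∩ [|A−(18, 15)|²=245]]
2. A_y = 8  [[BA ⟂ BC ⇒ 7/2x-7y+42=0] ∩ [|A−(18, 15)|²=245]]
   so A = (4, 8)

A = (4, 8)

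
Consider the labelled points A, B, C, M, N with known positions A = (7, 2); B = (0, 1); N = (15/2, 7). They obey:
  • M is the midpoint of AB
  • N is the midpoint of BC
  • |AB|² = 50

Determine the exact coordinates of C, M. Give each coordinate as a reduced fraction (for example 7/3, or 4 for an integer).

1. M_x = 7/2  [2·M = A+B = (7, 2)+(0, 1)]
2. M_y = 3/2  [2·M = A+B = (7, 2)+(0, 1)]
   so M = (7/2, 3/2)
3. C_x = 15  [C = 2·N−B = 2·(15/2, 7)−(0, 1)]
4. C_y = 13  [C = 2·N−B = 2·(15/2, 7)−(0, 1)]
   so C = (15, 13)

C = (15, 13)
M = (7/2, 3/2)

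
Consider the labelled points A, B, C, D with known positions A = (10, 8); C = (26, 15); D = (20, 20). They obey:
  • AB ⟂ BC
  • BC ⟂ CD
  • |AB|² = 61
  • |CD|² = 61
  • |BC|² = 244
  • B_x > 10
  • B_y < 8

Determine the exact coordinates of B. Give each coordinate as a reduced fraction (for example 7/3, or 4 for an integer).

1. B_x = 16  [[BC ⟂ CD ⇒ 6x-5y-81=0] ∩ [|B−(10, 8)|²=61]]
2. B_y = 3  [[BC ⟂ CD ⇒ 6x-5y-81=0] ∩ [|B−(10, 8)|²=61]]
   so B = (16, 3)

B = (16, 3)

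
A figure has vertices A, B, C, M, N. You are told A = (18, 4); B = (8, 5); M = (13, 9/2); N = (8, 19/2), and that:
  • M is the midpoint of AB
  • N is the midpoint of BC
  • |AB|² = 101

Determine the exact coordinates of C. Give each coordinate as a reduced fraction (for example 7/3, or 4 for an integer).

1. C_x = 8  [C = 2·N−B = 2·(8, 19/2)−(8, 5)]
2. C_y = 14  [C = 2·N−B = 2·(8, 19/2)−(8, 5)]
   so C = (8, 14)

C = (8, 14)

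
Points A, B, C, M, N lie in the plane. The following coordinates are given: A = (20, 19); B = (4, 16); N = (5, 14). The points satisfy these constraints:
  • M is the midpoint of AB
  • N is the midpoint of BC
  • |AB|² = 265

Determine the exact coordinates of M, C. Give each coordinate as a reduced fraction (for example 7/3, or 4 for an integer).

M = (12, 35/2)
C = (6, 12)

1. M_x = 12  [2·M = A+B = (20, 19)+(4, 16)]
2. M_y = 35/2  [2·M = A+B = (20, 19)+(4, 16)]
   so M = (12, 35/2)
3. C_x = 6  [C = 2·N−B = 2·(5, 14)−(4, 16)]
4. C_y = 12  [C = 2·N−B = 2·(5, 14)−(4, 16)]
   so C = (6, 12)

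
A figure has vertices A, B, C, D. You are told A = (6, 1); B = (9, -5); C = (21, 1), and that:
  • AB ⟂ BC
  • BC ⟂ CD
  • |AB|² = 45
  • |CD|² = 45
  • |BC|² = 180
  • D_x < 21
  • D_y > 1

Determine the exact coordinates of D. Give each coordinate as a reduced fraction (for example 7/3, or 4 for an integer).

1. D_x = 18  [[BC ⟂ CD ⇒ 12x+6y-258=0] ∩ [|D−(21, 1)|²=45]]
2. D_y = 7  [[BC ⟂ CD ⇒ 12x+6y-258=0] ∩ [|D−(21, 1)|²=45]]
   so D = (18, 7)

D = (18, 7)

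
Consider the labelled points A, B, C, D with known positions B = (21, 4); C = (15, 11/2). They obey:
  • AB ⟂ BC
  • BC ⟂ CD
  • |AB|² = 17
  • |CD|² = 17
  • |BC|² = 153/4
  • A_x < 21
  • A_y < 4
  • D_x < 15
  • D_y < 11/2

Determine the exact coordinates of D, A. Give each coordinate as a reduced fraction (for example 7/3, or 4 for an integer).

1. D_x = 14  [[BC ⟂ CD ⇒ -6x+3/2y+327/4=0] ∩ [|D−(15, 11/2)|²=17]]
2. D_y = 3/2  [[BC ⟂ CD ⇒ -6x+3/2y+327/4=0] ∩ [|D−(15, 11/2)|²=17]]
   so D = (14, 3/2)
3. A_x = 20  [[AB ⟂ BC ⇒ 6x-3/2y-120=0] ∩ [|A−(21, 4)|²=17]]
4. A_y = 0  [[AB ⟂ BC ⇒ 6x-3/2y-120=0] ∩ [|A−(21, 4)|²=17]]
   so A = (20, 0)

D = (14, 3/2)
A = (20, 0)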